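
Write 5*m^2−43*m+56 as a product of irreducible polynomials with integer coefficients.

Need a pair with product 5·56 = 280 and sum −43: that's −35 and −8.
Split the middle term: 5*m^2−35*m − 8*m+56 = 5*m*(m−7) − 8*(m−7).

(5*m−8)*(m−7)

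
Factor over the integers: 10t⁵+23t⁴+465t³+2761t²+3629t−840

Among the possible rational roots, t = −5/2 is a root, so (2t+5) divides it; the quotient is 5t⁴−t³+235t²+793t−168.
Next, t = −3 is a root, so (t+3) is a factor; dividing leaves 5t³−16t²+283t−56.
Continuing, t = 1/5 is a root, giving the factor (5t−1) and quotient t²−3t+56.
The quadratic t²−3t+56 has discriminant −215 < 0 and is irreducible over ℤ.

(2t+5)(5t−1)(t+3)(t²−3t+56)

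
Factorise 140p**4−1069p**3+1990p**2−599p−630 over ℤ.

Testing divisors of the constant over divisors of the leading coefficient, p = 9/7 is a root, so (7p−9) is a factor; dividing leaves 20p**3−127p**2+121p+70.
Next, p = 7/4 is a root, so (4p−7) divides it; the quotient is 5p**2−23p−10.
The remaining quadratic factors as (p−5)(5p+2).

(4p−7)(5p+2)(7p−9)(p−5)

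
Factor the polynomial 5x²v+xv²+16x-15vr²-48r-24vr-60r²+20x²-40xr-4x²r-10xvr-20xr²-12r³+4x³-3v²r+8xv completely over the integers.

Group: 4x(x²+xv-2xr+4x-3vr-3r²-12r) + (v+4r+4)(x²+xv-2xr+4x-3vr-3r²-12r); both groups contain (x²+xv-2xr+4x-3vr-3r²-12r), so (4x+v+4r+4) is a factor with cofactor x²+xv-2xr+4x-3vr-3r²-12r.
The cofactor groups again: x²+xv-2xr+4x-3vr-3r²-12r = x(x-3r) + (v+r+4)(x-3r); both groups contain (x-3r), giving (x+v+r+4)(x-3r).

(x-3r)(4x+v+4r+4)(x+v+r+4)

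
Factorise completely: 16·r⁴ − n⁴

(2·r − n)·(2·r + n)·(4·r² + n²)

Difference of squares twice: with A = 2·r and B = n, A⁴ − B⁴ = (A² − B²)(A² + B²), and A² − B² factors again.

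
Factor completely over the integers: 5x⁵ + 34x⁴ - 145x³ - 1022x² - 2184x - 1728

Among the possible rational roots, x = -8 is a root, so (x + 8) is a factor; dividing leaves 5x⁴ - 6x³ - 97x² - 246x - 216.
Next, x = 6 is a root, so (x - 6) divides it; the quotient is 5x³ + 24x² + 47x + 36.
Continuing, x = -9/5 is a root, so (5x + 9) divides it; the quotient is x² + 3x + 4.
The quadratic x² + 3x + 4 has discriminant -7 < 0 and is irreducible over ℤ.

(5x + 9)(x + 8)(x - 6)(x² + 3x + 4)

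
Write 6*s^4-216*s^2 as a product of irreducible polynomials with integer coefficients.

6*s^2*(s+6)*(s-6)

Every term has a factor of 6*s^2. Then s^2-36 = (s)² − (6)².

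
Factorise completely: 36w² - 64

Pull out the common factor 4; 9w² - 16 is a difference of squares.

4(3w + 4)(3w - 4)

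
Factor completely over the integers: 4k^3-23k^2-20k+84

By the rational root theorem, k = -2 is a root, so (k+2) divides it; the quotient is 4k^2-31k+42.
The remaining quadratic factors as (4k-7)(k-6).

(4k-7)(k+2)(k-6)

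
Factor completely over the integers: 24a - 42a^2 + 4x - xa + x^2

(x - 7a + 4)(x + 6a)

Group: x(x - 7a + 4) + 6a(x - 7a + 4); both groups contain (x - 7a + 4).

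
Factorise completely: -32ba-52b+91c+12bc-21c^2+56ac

-(4b-7c)(8a-3c+13)

Group: -8a(4b-7c) + (3c-13)(4b-7c); both groups contain (4b-7c).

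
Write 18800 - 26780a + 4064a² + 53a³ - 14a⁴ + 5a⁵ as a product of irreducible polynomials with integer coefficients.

Among the possible rational roots, a = -10 is a root, so (a + 10) divides it; the quotient is 5a⁴ - 64a³ + 693a² - 2866a + 1880.
Next, a = 5 is a root, so (a - 5) divides it; the quotient is 5a³ - 39a² + 498a - 376.
Next, a = 4/5 is a root, giving the factor (5a - 4) and quotient a² - 7a + 94.
The quadratic a² - 7a + 94 has discriminant -327 < 0 and is irreducible over ℤ.

(5a - 4)(a + 10)(a - 5)(a² - 7a + 94)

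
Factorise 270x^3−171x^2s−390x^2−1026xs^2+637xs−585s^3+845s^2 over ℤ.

Group: 15x(18x^2−27xs−26x−45s^2+65s) + 13s(18x^2−27xs−26x−45s^2+65s); both groups contain (18x^2−27xs−26x−45s^2+65s), so (15x+13s) is a factor with cofactor 18x^2−27xs−26x−45s^2+65s.
The cofactor groups again: 18x^2−27xs−26x−45s^2+65s = 9x(2x−5s) + (9s−13)(2x−5s); both groups contain (2x−5s), giving (9x+9s−13)(2x−5s).

(2x−5s)(15x+13s)(9x+9s−13)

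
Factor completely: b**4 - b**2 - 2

Substitute u = b**2 to get a quadratic in u, then factor.
b**2 - 2 is irreducible over ℤ (2 is not a perfect square).
b**2 + 1 is irreducible over ℤ (sum of squares).

(b**2 + 1)(b**2 - 2)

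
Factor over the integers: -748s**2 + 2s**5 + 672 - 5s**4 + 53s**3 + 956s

(2s + 1)(s - 2)(s - 6)(s**2 + 5s + 56)

Testing divisors of the constant over divisors of the leading coefficient, s = 2 is a root, so (s - 2) is a factor; dividing leaves 2s**4 - s**3 + 51s**2 - 646s - 336.
Next, s = -1/2 is a root, so (2s + 1) is a factor; dividing leaves s**3 - s**2 + 26s - 336.
Continuing, s = 6 is a root, so (s - 6) is a factor; dividing leaves s**2 + 5s + 56.
The quadratic s**2 + 5s + 56 has discriminant -199 < 0 and is irreducible over ℤ.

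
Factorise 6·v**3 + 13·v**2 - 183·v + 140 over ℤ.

Testing divisors of the constant over divisors of the leading coefficient, v = 5/6 is a root, giving the factor (6·v - 5) and quotient v**2 + 3·v - 28.
The remaining quadratic factors as (v - 4)(v + 7).

(6·v - 5)·(v + 7)·(v - 4)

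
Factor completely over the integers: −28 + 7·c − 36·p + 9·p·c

Group as (9·p·c − 36·p) + (7·c − 28) = 9·p·(c − 4) + 7·(c − 4).
Both groups share the factor (c − 4).

(9·p + 7)·(c − 4)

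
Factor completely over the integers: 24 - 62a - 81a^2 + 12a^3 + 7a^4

Trying the rational-root candidates, a = 2/7 is a root, giving the factor (7a - 2) and quotient a^3 + 2a^2 - 11a - 12.
Then a = 3 is a root, so (a - 3) is a factor; dividing leaves a^2 + 5a + 4.
The remaining quadratic factors as (a + 4)(a + 1).

(7a - 2)(a + 1)(a + 4)(a - 3)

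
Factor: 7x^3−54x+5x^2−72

Trying the rational-root candidates, x = 3 is a root, so (x−3) is a factor; dividing leaves 7x^2+26x+24.
The remaining quadratic factors as (7x+12)(x+2).

(7x+12)(x+2)(x−3)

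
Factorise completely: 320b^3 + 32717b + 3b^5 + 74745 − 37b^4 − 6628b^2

(3b + 5)(b − 11)(b − 9)(b^2 + 6b + 151)

Among the possible rational roots, b = 9 is a root, so (b − 9) is a factor; dividing leaves 3b^4 − 10b^3 + 230b^2 − 4558b − 8305.
Next, b = 11 is a root, so (b − 11) divides it; the quotient is 3b^3 + 23b^2 + 483b + 755.
Next, b = −5/3 is a root, so (3b + 5) divides it; the quotient is b^2 + 6b + 151.
The quadratic b^2 + 6b + 151 has discriminant −568 < 0 and is irreducible over ℤ.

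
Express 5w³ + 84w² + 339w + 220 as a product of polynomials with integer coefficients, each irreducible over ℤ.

Trying the rational-root candidates, w = -5 is a root, so (w + 5) is a factor; dividing leaves 5w² + 59w + 44.
The remaining quadratic factors as (5w + 4)(w + 11).

(5w + 4)(w + 11)(w + 5)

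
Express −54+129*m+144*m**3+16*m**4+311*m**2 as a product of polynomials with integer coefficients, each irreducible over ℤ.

(4*m+9)*(4*m−1)*(m+1)*(m+6)

Trying the rational-root candidates, m = −9/4 is a root, so (4*m+9) is a factor; dividing leaves 4*m**3+27*m**2+17*m−6.
Then m = −1 is a root, so (m+1) divides it; the quotient is 4*m**2+23*m−6.
The remaining quadratic factors as (m+6)(4*m−1).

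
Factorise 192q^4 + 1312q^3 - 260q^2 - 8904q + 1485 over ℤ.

(2q + 11)(4q + 15)(4q - 9)(6q - 1)

Testing divisors of the constant over divisors of the leading coefficient, q = 1/6 is a root, so (6q - 1) is a factor; dividing leaves 32q^3 + 224q^2 - 6q - 1485.
Continuing, q = -11/2 is a root, giving the factor (2q + 11) and quotient 16q^2 + 24q - 135.
The remaining quadratic factors as (4q - 9)(4q + 15).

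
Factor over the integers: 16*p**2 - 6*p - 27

(2*p - 3)*(8*p + 9)

Need a pair with product 16·(-27) = -432 and sum -6: that's 18 and -24.
Split the middle term: 16*p**2 + 18*p - 24*p - 27 = 2*p*(8*p + 9) - 3*(8*p + 9).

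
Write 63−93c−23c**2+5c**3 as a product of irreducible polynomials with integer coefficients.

Trying the rational-root candidates, c = 3/5 is a root, giving the factor (5c−3) and quotient c**2−4c−21.
The remaining quadratic factors as (c+3)(c−7).

(5c−3)(c+3)(c−7)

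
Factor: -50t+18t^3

Pull out the common factor 2t; 9t^2-25 is a difference of squares.

2t(3t+5)(3t-5)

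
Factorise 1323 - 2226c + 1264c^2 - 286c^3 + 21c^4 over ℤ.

(3c - 7)(7c - 9)(c - 3)(c - 7)

By the rational root theorem, c = 3 is a root, giving the factor (c - 3) and quotient 21c^3 - 223c^2 + 595c - 441.
Then c = 7 is a root, giving the factor (c - 7) and quotient 21c^2 - 76c + 63.
The remaining quadratic factors as (7c - 9)(3c - 7).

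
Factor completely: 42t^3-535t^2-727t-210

(6t+5)(7t+3)(t-14)

By the rational root theorem, t = 14 is a root, giving the factor (t-14) and quotient 42t^2+53t+15.
The remaining quadratic factors as (6t+5)(7t+3).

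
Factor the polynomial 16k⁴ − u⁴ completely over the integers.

(2k)⁴ − (u)⁴ = ((2k)² − (u)²)((2k)² + (u)²); the first factor splits again, the second (4k² + u²) is irreducible.

(2k + u)(2k − u)(4k² + u²)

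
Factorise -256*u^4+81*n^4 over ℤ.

(3*n)⁴ − (4*u)⁴ = ((3*n)² − (4*u)²)((3*n)² + (4*u)²); the first factor splits again, the second (9*n^2+16*u^2) is irreducible.

(3*n+4*u)*(3*n-4*u)*(9*n^2+16*u^2)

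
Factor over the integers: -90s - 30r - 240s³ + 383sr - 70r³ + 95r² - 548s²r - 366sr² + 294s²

Group: 3s(-80s² - 156sr + 98s - 70r² + 95r - 30) + r(-80s² - 156sr + 98s - 70r² + 95r - 30); both groups contain (-80s² - 156sr + 98s - 70r² + 95r - 30), so (3s + r) is a factor with cofactor -80s² - 156sr + 98s - 70r² + 95r - 30.
The cofactor groups again: -80s² - 156sr + 98s - 70r² + 95r - 30 = -10s(8s + 10r - 5) + (-7r + 6)(8s + 10r - 5); both groups contain (8s + 10r - 5), giving -(10s + 7r - 6)(8s + 10r - 5).

-(8s + 10r - 5)(10s + 7r - 6)(3s + r)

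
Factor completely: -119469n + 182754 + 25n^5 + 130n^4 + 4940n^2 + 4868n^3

Trying the rational-root candidates, n = 13/5 is a root, so (5n - 13) is a factor; dividing leaves 5n^4 + 39n^3 + 1075n^2 + 3783n - 14058.
Continuing, n = 11/5 is a root, so (5n - 11) is a factor; dividing leaves n^3 + 10n^2 + 237n + 1278.
Then n = -6 is a root, so (n + 6) is a factor; dividing leaves n^2 + 4n + 213.
The quadratic n^2 + 4n + 213 has discriminant -836 < 0 and is irreducible over ℤ.

(5n - 11)(5n - 13)(n + 6)(n^2 + 4n + 213)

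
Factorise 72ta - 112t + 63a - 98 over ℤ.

(8t + 7)(9a - 14)

Group as (72ta - 112t) + (63a - 98) = 8t(9a - 14) + 7(9a - 14).
Both groups share the factor (9a - 14).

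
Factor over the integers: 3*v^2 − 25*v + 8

(3*v − 1)*(v − 8)

Need a pair with product 3·8 = 24 and sum −25: that's −1 and −24.
Split the middle term: 3*v^2 − v − 24*v + 8 = v*(3*v − 1) − 8*(3*v − 1).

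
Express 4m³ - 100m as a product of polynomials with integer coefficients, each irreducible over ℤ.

4m(m + 5)(m - 5)

Every term has a factor of 4m. Then m² - 25 = (m)² − (5)².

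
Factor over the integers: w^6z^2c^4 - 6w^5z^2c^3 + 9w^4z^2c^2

c^2w^4z^2(wc - 3)^2

Factor out w^4z^2c^2 first: what remains is w^2c^2 - 6wc + 9.
Recognize a perfect-square trinomial with the parts wc and 3.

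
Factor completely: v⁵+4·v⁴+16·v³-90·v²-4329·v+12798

(v+9)·(v-3)·(v-6)·(v²+4·v+79)

By the rational root theorem, v = -9 is a root, giving the factor (v+9) and quotient v⁴-5·v³+61·v²-639·v+1422.
Continuing, v = 3 is a root, giving the factor (v-3) and quotient v³-2·v²+55·v-474.
Continuing, v = 6 is a root, so (v-6) divides it; the quotient is v²+4·v+79.
The quadratic v²+4·v+79 has discriminant -300 < 0 and is irreducible over ℤ.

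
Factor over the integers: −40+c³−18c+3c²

By the rational root theorem, c = −2 is a root, so (c+2) is a factor; dividing leaves c²+c−20.
The remaining quadratic factors as (c+5)(c−4).

(c+2)(c+5)(c−4)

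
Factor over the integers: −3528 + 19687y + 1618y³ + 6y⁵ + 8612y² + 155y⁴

(6y − 1)(y + 8)(y + 9)(y² + 9y + 49)

By the rational root theorem, y = −8 is a root, so (y + 8) divides it; the quotient is 6y⁴ + 107y³ + 762y² + 2516y − 441.
Next, y = 1/6 is a root, so (6y − 1) is a factor; dividing leaves y³ + 18y² + 130y + 441.
Then y = −9 is a root, giving the factor (y + 9) and quotient y² + 9y + 49.
The quadratic y² + 9y + 49 has discriminant −115 < 0 and is irreducible over ℤ.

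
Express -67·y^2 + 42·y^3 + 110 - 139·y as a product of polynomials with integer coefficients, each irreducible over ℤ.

Trying the rational-root candidates, y = -11/7 is a root, giving the factor (7·y + 11) and quotient 6·y^2 - 19·y + 10.
The remaining quadratic factors as (3·y - 2)(2·y - 5).

(2·y - 5)·(3·y - 2)·(7·y + 11)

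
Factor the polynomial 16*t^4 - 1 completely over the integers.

Write as (4*t^2)² − (1)², then factor 4*t^2 - 1 once more.

(2*t + 1)*(2*t - 1)*(4*t^2 + 1)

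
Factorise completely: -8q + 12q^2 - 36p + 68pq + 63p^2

Group: 7p(9p + 2q) + (6q - 4)(9p + 2q); both groups contain (9p + 2q).

(7p + 6q - 4)(9p + 2q)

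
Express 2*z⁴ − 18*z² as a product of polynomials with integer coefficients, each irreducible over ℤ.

2*z²*(z + 3)*(z − 3)

Factor out 2*z², leaving z² − 9, which is a difference of two squares.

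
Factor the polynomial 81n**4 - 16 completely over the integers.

Difference of squares twice: with A = 3n and B = 2, A⁴ − B⁴ = (A² − B²)(A² + B²), and A² − B² factors again.

(3n + 2)(3n - 2)(9n**2 + 4)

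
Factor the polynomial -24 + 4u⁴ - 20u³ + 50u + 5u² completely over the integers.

By the rational root theorem, u = 4 is a root, so (u - 4) is a factor; dividing leaves 4u³ - 4u² - 11u + 6.
Next, u = -3/2 is a root, giving the factor (2u + 3) and quotient 2u² - 5u + 2.
The remaining quadratic factors as (u - 2)(2u - 1).

(2u + 3)(2u - 1)(u - 2)(u - 4)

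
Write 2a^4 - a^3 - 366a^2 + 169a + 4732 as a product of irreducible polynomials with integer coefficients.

Testing divisors of the constant over divisors of the leading coefficient, a = -7/2 is a root, so (2a + 7) divides it; the quotient is a^3 - 4a^2 - 169a + 676.
Next, a = 4 is a root, so (a - 4) divides it; the quotient is a^2 - 169.
The remaining quadratic factors as (a - 13)(a + 13).

(2a + 7)(a + 13)(a - 13)(a - 4)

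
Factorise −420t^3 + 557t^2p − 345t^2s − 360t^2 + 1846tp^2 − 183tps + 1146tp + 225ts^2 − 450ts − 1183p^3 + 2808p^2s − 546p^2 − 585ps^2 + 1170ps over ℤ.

Group: 5t(−84t^2 − 107tp − 69ts − 72t + 91p^2 − 216ps + 42p + 45s^2 − 90s) − 13p(−84t^2 − 107tp − 69ts − 72t + 91p^2 − 216ps + 42p + 45s^2 − 90s); both groups contain (−84t^2 − 107tp − 69ts − 72t + 91p^2 − 216ps + 42p + 45s^2 − 90s), so (5t − 13p) is a factor with cofactor −84t^2 − 107tp − 69ts − 72t + 91p^2 − 216ps + 42p + 45s^2 − 90s.
The cofactor groups again: −84t^2 − 107tp − 69ts − 72t + 91p^2 − 216ps + 42p + 45s^2 − 90s = −12t(7t + 13p − 3s + 6) + (7p − 15s)(7t + 13p − 3s + 6); both groups contain (7t + 13p − 3s + 6), giving −(12t − 7p + 15s)(7t + 13p − 3s + 6).

−(5t − 13p)(12t − 7p + 15s)(7t + 13p − 3s + 6)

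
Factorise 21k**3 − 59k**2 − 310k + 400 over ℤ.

By the rational root theorem, k = 8/7 is a root, so (7k − 8) is a factor; dividing leaves 3k**2 − 5k − 50.
The remaining quadratic factors as (k − 5)(3k + 10).

(3k + 10)(7k − 8)(k − 5)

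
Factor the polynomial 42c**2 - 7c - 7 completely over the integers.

7(2c - 1)(3c + 1)

Pull out the common factor 7, then factor the remaining trinomial.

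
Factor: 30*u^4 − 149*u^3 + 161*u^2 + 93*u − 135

(5*u − 9)*(6*u + 5)*(u − 1)*(u − 3)

Trying the rational-root candidates, u = 9/5 is a root, giving the factor (5*u − 9) and quotient 6*u^3 − 19*u^2 − 2*u + 15.
Next, u = 3 is a root, giving the factor (u − 3) and quotient 6*u^2 − u − 5.
The remaining quadratic factors as (u − 1)(6*u + 5).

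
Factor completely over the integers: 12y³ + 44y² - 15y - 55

(3y + 11)(4y² - 5)

Group as (12y³ - 15y) + (44y² - 55) = 3y(4y² - 5) + 11(4y² - 5).
Both groups share the factor (4y² - 5).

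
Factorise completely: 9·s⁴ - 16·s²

s²·(3·s + 4)·(3·s - 4)

Every term has a factor of s²; factoring it out leaves 9·s² - 16.
Recognize a difference of squares with the parts 3·s and 4.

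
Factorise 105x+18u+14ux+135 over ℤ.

Group as (14ux+18u) + (105x+135) = 2u(7x+9) + 15(7x+9).
Both groups share the factor (7x+9).

(2u+15)(7x+9)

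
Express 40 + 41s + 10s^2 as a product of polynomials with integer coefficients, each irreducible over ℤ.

(2s + 5)(5s + 8)

Need a pair with product 10·40 = 400 and sum 41: that's 16 and 25.
Split the middle term: 10s^2 + 16s + 25s + 40 = 2s(5s + 8) + 5(5s + 8).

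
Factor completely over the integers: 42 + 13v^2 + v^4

(v^2 + 6)(v^2 + 7)

Substitute u = v^2 to get a quadratic in u, then factor.
v^2 + 6 is irreducible over ℤ (always positive, so no real roots).
v^2 + 7 is irreducible over ℤ (always positive, so no real roots).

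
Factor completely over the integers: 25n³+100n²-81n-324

Trying the rational-root candidates, n = 9/5 is a root, so (5n-9) is a factor; dividing leaves 5n²+29n+36.
The remaining quadratic factors as (5n+9)(n+4).

(5n+9)(5n-9)(n+4)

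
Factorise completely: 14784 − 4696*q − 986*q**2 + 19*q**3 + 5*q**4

(5*q − 11)*(q + 12)*(q + 8)*(q − 14)

By the rational root theorem, q = 11/5 is a root, giving the factor (5*q − 11) and quotient q**3 + 6*q**2 − 184*q − 1344.
Next, q = −12 is a root, so (q + 12) divides it; the quotient is q**2 − 6*q − 112.
The remaining quadratic factors as (q + 8)(q − 14).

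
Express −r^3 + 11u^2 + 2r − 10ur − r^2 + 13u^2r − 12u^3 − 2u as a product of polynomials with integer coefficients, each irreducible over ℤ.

Group: 4u(−3u^2 + 4ur + 2u − r^2 − 2r) + (r − 1)(−3u^2 + 4ur + 2u − r^2 − 2r); both groups contain (−3u^2 + 4ur + 2u − r^2 − 2r), so (4u + r − 1) is a factor with cofactor −3u^2 + 4ur + 2u − r^2 − 2r.
The cofactor groups again: −3u^2 + 4ur + 2u − r^2 − 2r = −3u(u − r) + (r + 2)(u − r); both groups contain (u − r), giving −(3u − r − 2)(u − r).

−(3u − r − 2)(u − r)(4u + r − 1)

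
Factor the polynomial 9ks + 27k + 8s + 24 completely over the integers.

(9k + 8)(s + 3)

Group as (9ks + 27k) + (8s + 24) = 9k(s + 3) + 8(s + 3).
Both groups share the factor (s + 3).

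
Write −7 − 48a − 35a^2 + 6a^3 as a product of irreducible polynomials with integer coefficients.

(6a + 1)(a + 1)(a − 7)

By the rational root theorem, a = −1/6 is a root, so (6a + 1) divides it; the quotient is a^2 − 6a − 7.
The remaining quadratic factors as (a + 1)(a − 7).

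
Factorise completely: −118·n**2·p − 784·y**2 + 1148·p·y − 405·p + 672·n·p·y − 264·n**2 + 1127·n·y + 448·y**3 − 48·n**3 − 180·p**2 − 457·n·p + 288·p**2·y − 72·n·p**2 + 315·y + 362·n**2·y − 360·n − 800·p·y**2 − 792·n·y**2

−(2·n − 8·y + 5)·(3·n + 4·p − 8·y + 9)·(8·n + 9·p − 7·y)

Group: 2·n·(−24·n**2 − 59·n·p + 85·n·y − 72·n − 36·p**2 + 100·p·y − 81·p − 56·y**2 + 63·y) + (−8·y + 5)·(−24·n**2 − 59·n·p + 85·n·y − 72·n − 36·p**2 + 100·p·y − 81·p − 56·y**2 + 63·y); both groups contain (−24·n**2 − 59·n·p + 85·n·y − 72·n − 36·p**2 + 100·p·y − 81·p − 56·y**2 + 63·y), so (2·n − 8·y + 5) is a factor with cofactor −24·n**2 − 59·n·p + 85·n·y − 72·n − 36·p**2 + 100·p·y − 81·p − 56·y**2 + 63·y.
The cofactor groups again: −24·n**2 − 59·n·p + 85·n·y − 72·n − 36·p**2 + 100·p·y − 81·p − 56·y**2 + 63·y = −8·n·(3·n + 4·p − 8·y + 9) + (−9·p + 7·y)·(3·n + 4·p − 8·y + 9); both groups contain (3·n + 4·p − 8·y + 9), giving −(8·n + 9·p − 7·y)·(3·n + 4·p − 8·y + 9).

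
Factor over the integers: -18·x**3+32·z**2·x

2·x·(4·z-3·x)·(4·z+3·x)

Factor out 2·x, leaving 16·z**2-9·x**2, which is a difference of two squares.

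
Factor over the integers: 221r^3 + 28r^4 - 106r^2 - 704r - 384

Trying the rational-root candidates, r = -8 is a root, giving the factor (r + 8) and quotient 28r^3 - 3r^2 - 82r - 48.
Next, r = -3/4 is a root, giving the factor (4r + 3) and quotient 7r^2 - 6r - 16.
The remaining quadratic factors as (7r + 8)(r - 2).

(4r + 3)(7r + 8)(r + 8)(r - 2)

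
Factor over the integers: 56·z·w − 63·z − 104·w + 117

(7·z − 13)·(8·w − 9)

Group as (56·z·w − 63·z) + (−104·w + 117) = 7·z·(8·w − 9) − 13·(8·w − 9).
Both groups share the factor (8·w − 9).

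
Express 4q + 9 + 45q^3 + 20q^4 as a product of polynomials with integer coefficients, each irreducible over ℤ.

(4q + 9)(5q^3 + 1)

Group as (20q^4 + 4q) + (45q^3 + 9) = 4q(5q^3 + 1) + 9(5q^3 + 1).
Both groups share the factor (5q^3 + 1).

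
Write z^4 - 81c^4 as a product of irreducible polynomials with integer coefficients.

(z - 3c)(z + 3c)(z^2 + 9c^2)

Difference of squares twice: with A = z and B = 3c, A⁴ − B⁴ = (A² − B²)(A² + B²), and A² − B² factors again.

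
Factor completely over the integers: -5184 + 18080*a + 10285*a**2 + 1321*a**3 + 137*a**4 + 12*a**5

(3*a + 8)*(4*a - 1)*(a + 8)*(a**2 + a + 81)

Trying the rational-root candidates, a = 1/4 is a root, so (4*a - 1) divides it; the quotient is 3*a**4 + 35*a**3 + 339*a**2 + 2656*a + 5184.
Then a = -8 is a root, so (a + 8) is a factor; dividing leaves 3*a**3 + 11*a**2 + 251*a + 648.
Then a = -8/3 is a root, so (3*a + 8) divides it; the quotient is a**2 + a + 81.
The quadratic a**2 + a + 81 has discriminant -323 < 0 and is irreducible over ℤ.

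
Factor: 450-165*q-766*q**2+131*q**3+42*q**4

Trying the rational-root candidates, q = -6 is a root, so (q+6) is a factor; dividing leaves 42*q**3-121*q**2-40*q+75.
Next, q = 5/7 is a root, so (7*q-5) divides it; the quotient is 6*q**2-13*q-15.
The remaining quadratic factors as (q-3)(6*q+5).

(6*q+5)*(7*q-5)*(q+6)*(q-3)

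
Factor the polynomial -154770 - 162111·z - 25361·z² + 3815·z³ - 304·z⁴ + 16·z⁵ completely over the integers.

(4·z + 11)·(4·z + 5)·(z - 14)·(z² - 9·z + 201)

By the rational root theorem, z = -11/4 is a root, giving the factor (4·z + 11) and quotient 4·z⁴ - 87·z³ + 1193·z² - 9621·z - 14070.
Then z = 14 is a root, so (z - 14) is a factor; dividing leaves 4·z³ - 31·z² + 759·z + 1005.
Next, z = -5/4 is a root, giving the factor (4·z + 5) and quotient z² - 9·z + 201.
The quadratic z² - 9·z + 201 has discriminant -723 < 0 and is irreducible over ℤ.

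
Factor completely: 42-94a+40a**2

2(4a-7)(5a-3)

Pull out the common factor 2, then factor the remaining trinomial.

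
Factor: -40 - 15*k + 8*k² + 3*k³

Group as (3*k³ - 15*k) + (8*k² - 40) = 3*k*(k² - 5) + 8*(k² - 5).
Both groups share the factor (k² - 5).

(3*k + 8)*(k² - 5)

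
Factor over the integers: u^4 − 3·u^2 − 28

Substitute w = u^2 to get a quadratic in w, then factor.
u^2 + 4 is irreducible over ℤ (sum of squares).
u^2 − 7 is irreducible over ℤ (7 is not a perfect square).

(u^2 + 4)·(u^2 − 7)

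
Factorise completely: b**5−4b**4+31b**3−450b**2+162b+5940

Testing divisors of the constant over divisors of the leading coefficient, b = 6 is a root, so (b−6) is a factor; dividing leaves b**4+2b**3+43b**2−192b−990.
Continuing, b = 5 is a root, so (b−5) divides it; the quotient is b**3+7b**2+78b+198.
Next, b = −3 is a root, giving the factor (b+3) and quotient b**2+4b+66.
The quadratic b**2+4b+66 has discriminant −248 < 0 and is irreducible over ℤ.

(b+3)(b−5)(b−6)(b**2+4b+66)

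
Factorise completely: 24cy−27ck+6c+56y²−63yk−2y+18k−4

Group: 8y(3c+7y−2) + (−9k+2)(3c+7y−2); both groups contain (3c+7y−2).

(8y−9k+2)(3c+7y−2)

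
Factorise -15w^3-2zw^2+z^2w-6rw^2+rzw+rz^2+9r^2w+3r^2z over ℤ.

Group: r(3rz+9rw+z^2-2zw-15w^2) + w(3rz+9rw+z^2-2zw-15w^2); both groups contain (3rz+9rw+z^2-2zw-15w^2), so (r+w) is a factor with cofactor 3rz+9rw+z^2-2zw-15w^2.
The cofactor groups again: 3rz+9rw+z^2-2zw-15w^2 = z(3r+z-5w) + 3w(3r+z-5w); both groups contain (3r+z-5w), giving (z+3w)(3r+z-5w).

(3r+z-5w)(z+3w)(r+w)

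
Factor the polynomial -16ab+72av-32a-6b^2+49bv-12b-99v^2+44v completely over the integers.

-(2b-9v+4)(8a+3b-11v)

Group: -2b(8a+3b-11v) + (9v-4)(8a+3b-11v); both groups contain (8a+3b-11v).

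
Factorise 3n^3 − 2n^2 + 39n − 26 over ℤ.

Group as (3n^3 + 39n) + (−2n^2 − 26) = 3n(n^2 + 13) − 2(n^2 + 13).
Both groups share the factor (n^2 + 13).

(3n − 2)(n^2 + 13)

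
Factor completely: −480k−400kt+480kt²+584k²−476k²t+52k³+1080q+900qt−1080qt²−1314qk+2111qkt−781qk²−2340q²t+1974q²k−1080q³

−(10q−13k+15t+10)(9q−4k)(12q−k+8t−12)

Group: 9q(−120q²+166qk−260qt−13k²+119kt−146k−120t²+100t+120) − 4k(−120q²+166qk−260qt−13k²+119kt−146k−120t²+100t+120); both groups contain (−120q²+166qk−260qt−13k²+119kt−146k−120t²+100t+120), so (9q−4k) is a factor with cofactor −120q²+166qk−260qt−13k²+119kt−146k−120t²+100t+120.
The cofactor groups again: −120q²+166qk−260qt−13k²+119kt−146k−120t²+100t+120 = −12q(10q−13k+15t+10) + (k−8t+12)(10q−13k+15t+10); both groups contain (10q−13k+15t+10), giving −(12q−k+8t−12)(10q−13k+15t+10).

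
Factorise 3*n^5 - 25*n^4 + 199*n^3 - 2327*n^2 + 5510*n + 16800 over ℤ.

Trying the rational-root candidates, n = 7 is a root, giving the factor (n - 7) and quotient 3*n^4 - 4*n^3 + 171*n^2 - 1130*n - 2400.
Then n = 6 is a root, giving the factor (n - 6) and quotient 3*n^3 + 14*n^2 + 255*n + 400.
Then n = -5/3 is a root, so (3*n + 5) divides it; the quotient is n^2 + 3*n + 80.
The quadratic n^2 + 3*n + 80 has discriminant -311 < 0 and is irreducible over ℤ.

(3*n + 5)*(n - 6)*(n - 7)*(n^2 + 3*n + 80)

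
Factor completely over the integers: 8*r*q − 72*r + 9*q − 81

(8*r + 9)*(q − 9)

Group as (8*r*q − 72*r) + (9*q − 81) = 8*r*(q − 9) + 9*(q − 9).
Both groups share the factor (q − 9).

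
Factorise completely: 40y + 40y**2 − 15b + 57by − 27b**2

Group: −3b(9b + 5y + 5) + 8y(9b + 5y + 5); both groups contain (9b + 5y + 5).

−(3b − 8y)(9b + 5y + 5)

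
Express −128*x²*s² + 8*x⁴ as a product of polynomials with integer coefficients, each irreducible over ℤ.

Every term has a factor of 8*x². Then x² − 16*s² = (x)² − (4*s)².

8*x²*(x − 4*s)*(x + 4*s)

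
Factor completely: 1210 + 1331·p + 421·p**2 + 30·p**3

(5·p + 11)·(6·p + 11)·(p + 10)

By the rational root theorem, p = −10 is a root, so (p + 10) divides it; the quotient is 30·p**2 + 121·p + 121.
The remaining quadratic factors as (5·p + 11)(6·p + 11).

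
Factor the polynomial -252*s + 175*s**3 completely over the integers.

Factor out 7*s, leaving 25*s**2 - 36, which is a difference of two squares.

7*s*(5*s + 6)*(5*s - 6)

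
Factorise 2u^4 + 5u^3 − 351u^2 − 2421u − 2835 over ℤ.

(2u + 3)(u + 7)(u + 9)(u − 15)

Trying the rational-root candidates, u = −9 is a root, so (u + 9) is a factor; dividing leaves 2u^3 − 13u^2 − 234u − 315.
Then u = −7 is a root, so (u + 7) is a factor; dividing leaves 2u^2 − 27u − 45.
The remaining quadratic factors as (u − 15)(2u + 3).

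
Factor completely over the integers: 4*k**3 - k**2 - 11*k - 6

(4*k + 3)*(k + 1)*(k - 2)

Among the possible rational roots, k = -1 is a root, so (k + 1) divides it; the quotient is 4*k**2 - 5*k - 6.
The remaining quadratic factors as (k - 2)(4*k + 3).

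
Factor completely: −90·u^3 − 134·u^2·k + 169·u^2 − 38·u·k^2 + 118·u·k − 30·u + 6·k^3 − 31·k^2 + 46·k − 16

−(9·u − k + 2)·(2·u + 2·k − 1)·(5·u + 3·k − 8)

Group: 5·u·(−18·u^2 − 16·u·k + 5·u + 2·k^2 − 5·k + 2) + (3·k − 8)·(−18·u^2 − 16·u·k + 5·u + 2·k^2 − 5·k + 2); both groups contain (−18·u^2 − 16·u·k + 5·u + 2·k^2 − 5·k + 2), so (5·u + 3·k − 8) is a factor with cofactor −18·u^2 − 16·u·k + 5·u + 2·k^2 − 5·k + 2.
The cofactor groups again: −18·u^2 − 16·u·k + 5·u + 2·k^2 − 5·k + 2 = −2·u·(9·u − k + 2) + (−2·k + 1)·(9·u − k + 2); both groups contain (9·u − k + 2), giving −(2·u + 2·k − 1)·(9·u − k + 2).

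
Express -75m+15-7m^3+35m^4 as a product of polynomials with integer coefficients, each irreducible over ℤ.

(5m-1)(7m^3-15)

Group as (35m^4-75m) + (-7m^3+15) = 5m(7m^3-15) - (7m^3-15).
Both groups share the factor (7m^3-15).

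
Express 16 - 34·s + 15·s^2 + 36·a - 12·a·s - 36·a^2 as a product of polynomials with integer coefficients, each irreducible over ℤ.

-(6·a + 5·s - 8)·(6·a - 3·s + 2)

Group: -6·a·(6·a - 3·s + 2) + (-5·s + 8)·(6·a - 3·s + 2); both groups contain (6·a - 3·s + 2).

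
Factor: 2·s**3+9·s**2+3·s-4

Testing divisors of the constant over divisors of the leading coefficient, s = -1 is a root, so (s+1) divides it; the quotient is 2·s**2+7·s-4.
The remaining quadratic factors as (s+4)(2·s-1).

(2·s-1)·(s+1)·(s+4)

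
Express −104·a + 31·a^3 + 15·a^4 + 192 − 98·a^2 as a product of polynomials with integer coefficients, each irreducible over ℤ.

(3·a − 4)·(5·a − 8)·(a + 2)·(a + 3)

Trying the rational-root candidates, a = −3 is a root, so (a + 3) is a factor; dividing leaves 15·a^3 − 14·a^2 − 56·a + 64.
Then a = 4/3 is a root, giving the factor (3·a − 4) and quotient 5·a^2 + 2·a − 16.
The remaining quadratic factors as (5·a − 8)(a + 2).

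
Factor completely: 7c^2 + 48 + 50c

Need a pair with product 7·48 = 336 and sum 50: that's 42 and 8.
Split the middle term: 7c^2 + 42c + 8c + 48 = 7c(c + 6) + 8(c + 6).

(7c + 8)(c + 6)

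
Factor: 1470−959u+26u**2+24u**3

Among the possible rational roots, u = 14/3 is a root, so (3u−14) is a factor; dividing leaves 8u**2+46u−105.
The remaining quadratic factors as (4u−7)(2u+15).

(2u+15)(3u−14)(4u−7)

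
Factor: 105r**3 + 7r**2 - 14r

7r(3r - 1)(5r + 2)

Pull out the common factor 7r, then factor the remaining trinomial.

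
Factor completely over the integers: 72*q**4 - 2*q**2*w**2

Factor out 2*q**2, leaving 36*q**2 - w**2, which is a difference of two squares.

2*q**2*(6*q + w)*(6*q - w)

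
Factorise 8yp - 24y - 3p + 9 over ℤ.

(8y - 3)(p - 3)

Group as (8yp - 24y) + (-3p + 9) = 8y(p - 3) - 3(p - 3).
Both groups share the factor (p - 3).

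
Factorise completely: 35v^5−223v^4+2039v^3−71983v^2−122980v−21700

(5v+1)(7v+10)(v−14)(v^2+6v+155)

Testing divisors of the constant over divisors of the leading coefficient, v = −10/7 is a root, giving the factor (7v+10) and quotient 5v^4−39v^3+347v^2−10779v−2170.
Next, v = 14 is a root, so (v−14) is a factor; dividing leaves 5v^3+31v^2+781v+155.
Continuing, v = −1/5 is a root, so (5v+1) is a factor; dividing leaves v^2+6v+155.
The quadratic v^2+6v+155 has discriminant −584 < 0 and is irreducible over ℤ.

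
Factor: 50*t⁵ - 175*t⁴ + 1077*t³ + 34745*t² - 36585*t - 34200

Testing divisors of the constant over divisors of the leading coefficient, t = -15/2 is a root, giving the factor (2*t + 15) and quotient 25*t⁴ - 275*t³ + 2601*t² - 2135*t - 2280.
Continuing, t = -3/5 is a root, so (5*t + 3) divides it; the quotient is 5*t³ - 58*t² + 555*t - 760.
Next, t = 8/5 is a root, giving the factor (5*t - 8) and quotient t² - 10*t + 95.
The quadratic t² - 10*t + 95 has discriminant -280 < 0 and is irreducible over ℤ.

(2*t + 15)*(5*t + 3)*(5*t - 8)*(t² - 10*t + 95)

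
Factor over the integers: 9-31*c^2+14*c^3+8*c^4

Among the possible rational roots, c = -1/2 is a root, giving the factor (2*c+1) and quotient 4*c^3+5*c^2-18*c+9.
Then c = 1 is a root, so (c-1) is a factor; dividing leaves 4*c^2+9*c-9.
The remaining quadratic factors as (4*c-3)(c+3).

(2*c+1)*(4*c-3)*(c+3)*(c-1)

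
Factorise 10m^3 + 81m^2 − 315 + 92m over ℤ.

(2m + 9)(5m − 7)(m + 5)

Testing divisors of the constant over divisors of the leading coefficient, m = −5 is a root, so (m + 5) divides it; the quotient is 10m^2 + 31m − 63.
The remaining quadratic factors as (5m − 7)(2m + 9).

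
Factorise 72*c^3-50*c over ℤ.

Pull out the common factor 2*c; 36*c^2-25 is a difference of squares.

2*c*(6*c+5)*(6*c-5)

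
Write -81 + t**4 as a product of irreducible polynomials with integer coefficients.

Write as (t**2)² − (9)², then factor t**2 - 9 once more.

(t + 3)*(t - 3)*(t**2 + 9)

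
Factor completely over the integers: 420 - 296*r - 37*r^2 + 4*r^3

(4*r - 5)*(r + 6)*(r - 14)

Testing divisors of the constant over divisors of the leading coefficient, r = 14 is a root, so (r - 14) is a factor; dividing leaves 4*r^2 + 19*r - 30.
The remaining quadratic factors as (4*r - 5)(r + 6).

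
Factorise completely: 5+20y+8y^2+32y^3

Group as (32y^3+20y) + (8y^2+5) = 4y(8y^2+5) + (8y^2+5).
Both groups share the factor (8y^2+5).

(4y+1)(8y^2+5)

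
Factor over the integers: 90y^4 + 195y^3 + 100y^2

5y^2(3y + 4)(6y + 5)

Pull out the common factor 5y^2, then factor the remaining trinomial.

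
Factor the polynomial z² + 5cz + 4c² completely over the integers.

Group: c(4c + z) + z(4c + z); both groups contain (4c + z).

(4c + z)(c + z)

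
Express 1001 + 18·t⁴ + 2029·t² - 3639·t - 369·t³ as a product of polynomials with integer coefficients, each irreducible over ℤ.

Testing divisors of the constant over divisors of the leading coefficient, t = 7/2 is a root, so (2·t - 7) is a factor; dividing leaves 9·t³ - 153·t² + 479·t - 143.
Then t = 11/3 is a root, so (3·t - 11) divides it; the quotient is 3·t² - 40·t + 13.
The remaining quadratic factors as (t - 13)(3·t - 1).

(2·t - 7)·(3·t - 1)·(3·t - 11)·(t - 13)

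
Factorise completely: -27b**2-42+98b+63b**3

(7b-3)(9b**2+14)

Group as (63b**3+98b) + (-27b**2-42) = 7b(9b**2+14) - 3(9b**2+14).
Both groups share the factor (9b**2+14).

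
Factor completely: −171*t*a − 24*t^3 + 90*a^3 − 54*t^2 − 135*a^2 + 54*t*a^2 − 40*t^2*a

Group: 3*t*(−8*t^2 − 18*t + 18*a^2 − 27*a) + 5*a*(−8*t^2 − 18*t + 18*a^2 − 27*a); both groups contain (−8*t^2 − 18*t + 18*a^2 − 27*a), so (3*t + 5*a) is a factor with cofactor −8*t^2 − 18*t + 18*a^2 − 27*a.
The cofactor groups again: −8*t^2 − 18*t + 18*a^2 − 27*a = −2*t*(4*t − 6*a + 9) − 3*a*(4*t − 6*a + 9); both groups contain (4*t − 6*a + 9), giving −(2*t + 3*a)*(4*t − 6*a + 9).

−(4*t − 6*a + 9)*(2*t + 3*a)*(3*t + 5*a)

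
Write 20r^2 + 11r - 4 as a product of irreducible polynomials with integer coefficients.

(4r - 1)(5r + 4)

Need a pair with product 20·(-4) = -80 and sum 11: that's 16 and -5.
Split the middle term: 20r^2 + 16r - 5r - 4 = 4r(5r + 4) - (5r + 4).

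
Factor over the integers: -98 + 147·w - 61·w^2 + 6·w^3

(6·w - 7)·(w - 2)·(w - 7)

By the rational root theorem, w = 2 is a root, so (w - 2) is a factor; dividing leaves 6·w^2 - 49·w + 49.
The remaining quadratic factors as (w - 7)(6·w - 7).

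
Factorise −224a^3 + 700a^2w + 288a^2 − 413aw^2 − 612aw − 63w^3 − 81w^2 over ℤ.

−(4a − 9w)(7a − 7w − 9)(8a + w)

Group: 7a(−32a^2 + 68aw + 9w^2) + (−7w − 9)(−32a^2 + 68aw + 9w^2); both groups contain (−32a^2 + 68aw + 9w^2), so (7a − 7w − 9) is a factor with cofactor −32a^2 + 68aw + 9w^2.
The cofactor groups again: −32a^2 + 68aw + 9w^2 = −8a(4a − 9w) − w(4a − 9w); both groups contain (4a − 9w), giving −(8a + w)(4a − 9w).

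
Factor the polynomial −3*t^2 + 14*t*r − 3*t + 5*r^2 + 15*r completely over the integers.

−(t − 5*r)*(3*t + r + 3)

Group: −3*t*(t − 5*r) + (−r − 3)*(t − 5*r); both groups contain (t − 5*r).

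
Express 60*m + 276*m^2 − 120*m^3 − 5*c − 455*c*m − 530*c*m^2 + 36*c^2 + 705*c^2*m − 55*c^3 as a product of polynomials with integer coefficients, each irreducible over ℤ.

−(11*c + 2*m − 5)*(5*c − 5*m − 1)*(c − 12*m)

Group: 11*c*(−5*c^2 + 65*c*m + c − 60*m^2 − 12*m) + (2*m − 5)*(−5*c^2 + 65*c*m + c − 60*m^2 − 12*m); both groups contain (−5*c^2 + 65*c*m + c − 60*m^2 − 12*m), so (11*c + 2*m − 5) is a factor with cofactor −5*c^2 + 65*c*m + c − 60*m^2 − 12*m.
The cofactor groups again: −5*c^2 + 65*c*m + c − 60*m^2 − 12*m = −c*(5*c − 5*m − 1) + 12*m*(5*c − 5*m − 1); both groups contain (5*c − 5*m − 1), giving −(c − 12*m)*(5*c − 5*m − 1).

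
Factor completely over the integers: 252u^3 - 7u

7u(6u + 1)(6u - 1)

Factor out 7u, leaving 36u^2 - 1, which is a difference of two squares.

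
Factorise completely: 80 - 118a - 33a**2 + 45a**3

Testing divisors of the constant over divisors of the leading coefficient, a = 2/3 is a root, so (3a - 2) divides it; the quotient is 15a**2 - a - 40.
The remaining quadratic factors as (3a - 5)(5a + 8).

(3a - 2)(3a - 5)(5a + 8)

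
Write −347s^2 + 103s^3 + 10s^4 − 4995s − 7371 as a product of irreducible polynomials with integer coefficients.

(2s + 13)(5s + 9)(s + 9)(s − 7)

By the rational root theorem, s = 7 is a root, so (s − 7) is a factor; dividing leaves 10s^3 + 173s^2 + 864s + 1053.
Next, s = −9 is a root, so (s + 9) is a factor; dividing leaves 10s^2 + 83s + 117.
The remaining quadratic factors as (2s + 13)(5s + 9).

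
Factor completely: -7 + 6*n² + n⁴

Substitute u = n² to get a quadratic in u, then factor.
n² + 7 is irreducible over ℤ (always positive, so no real roots).
n² - 1 is a difference of squares.

(n + 1)*(n - 1)*(n² + 7)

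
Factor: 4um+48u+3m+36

(4u+3)(m+12)

Group as (4um+48u) + (3m+36) = 4u(m+12) + 3(m+12).
Both groups share the factor (m+12).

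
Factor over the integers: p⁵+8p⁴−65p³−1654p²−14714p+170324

(p+14)(p−11)(p−7)(p²+12p+158)

Among the possible rational roots, p = 11 is a root, giving the factor (p−11) and quotient p⁴+19p³+144p²−70p−15484.
Continuing, p = 7 is a root, so (p−7) divides it; the quotient is p³+26p²+326p+2212.
Then p = −14 is a root, so (p+14) divides it; the quotient is p²+12p+158.
The quadratic p²+12p+158 has discriminant −488 < 0 and is irreducible over ℤ.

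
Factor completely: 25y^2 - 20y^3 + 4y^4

Pull out the common factor y^2, leaving 4y^2 - 20y + 25.
Recognize a perfect-square trinomial with the parts 2y and 5.

y^2(2y - 5)^2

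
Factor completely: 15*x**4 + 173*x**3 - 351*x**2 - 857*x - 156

By the rational root theorem, x = 3 is a root, so (x - 3) divides it; the quotient is 15*x**3 + 218*x**2 + 303*x + 52.
Then x = -4/3 is a root, giving the factor (3*x + 4) and quotient 5*x**2 + 66*x + 13.
The remaining quadratic factors as (5*x + 1)(x + 13).

(3*x + 4)*(5*x + 1)*(x + 13)*(x - 3)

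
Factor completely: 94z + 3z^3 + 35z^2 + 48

(3z + 2)(z + 3)(z + 8)

Among the possible rational roots, z = -3 is a root, giving the factor (z + 3) and quotient 3z^2 + 26z + 16.
The remaining quadratic factors as (z + 8)(3z + 2).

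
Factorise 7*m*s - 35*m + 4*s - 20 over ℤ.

(7*m + 4)*(s - 5)

Group as (7*m*s - 35*m) + (4*s - 20) = 7*m*(s - 5) + 4*(s - 5).
Both groups share the factor (s - 5).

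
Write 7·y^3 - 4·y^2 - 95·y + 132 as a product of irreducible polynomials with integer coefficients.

Testing divisors of the constant over divisors of the leading coefficient, y = -4 is a root, giving the factor (y + 4) and quotient 7·y^2 - 32·y + 33.
The remaining quadratic factors as (y - 3)(7·y - 11).

(7·y - 11)·(y + 4)·(y - 3)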